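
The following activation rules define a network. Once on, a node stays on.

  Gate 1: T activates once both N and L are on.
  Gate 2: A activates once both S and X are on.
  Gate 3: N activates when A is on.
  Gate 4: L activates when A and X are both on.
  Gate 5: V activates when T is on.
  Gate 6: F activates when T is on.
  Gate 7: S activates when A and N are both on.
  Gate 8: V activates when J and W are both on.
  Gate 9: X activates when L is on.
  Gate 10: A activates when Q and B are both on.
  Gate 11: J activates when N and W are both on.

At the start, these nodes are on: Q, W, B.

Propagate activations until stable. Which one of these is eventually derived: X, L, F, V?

V

Gate 10: Q and B on → A on.
A is on, so N activates (Gate 3).
Gate 11: N and W on → J on.
J and W are on, so V activates (Gate 8).
L would need A and X (Gate 4), but X never turns on. X would need L (Gate 9), but L never turns on. F would need T (Gate 6), but T never turns on.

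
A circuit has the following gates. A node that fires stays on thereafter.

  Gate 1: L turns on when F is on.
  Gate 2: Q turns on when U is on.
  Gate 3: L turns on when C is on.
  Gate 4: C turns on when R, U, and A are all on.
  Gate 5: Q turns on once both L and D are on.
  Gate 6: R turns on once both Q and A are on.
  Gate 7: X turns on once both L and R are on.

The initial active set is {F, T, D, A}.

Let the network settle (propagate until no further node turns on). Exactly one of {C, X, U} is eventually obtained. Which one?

Gate 1: F on → L on.
L and D are on, so Q turns on (Gate 5).
Gate 6: Q and A on → R on.
Gate 7: L and R on → X on.
No rule produces U, and it is not given. C would need R, U, and A (Gate 4), but U never turns on.

X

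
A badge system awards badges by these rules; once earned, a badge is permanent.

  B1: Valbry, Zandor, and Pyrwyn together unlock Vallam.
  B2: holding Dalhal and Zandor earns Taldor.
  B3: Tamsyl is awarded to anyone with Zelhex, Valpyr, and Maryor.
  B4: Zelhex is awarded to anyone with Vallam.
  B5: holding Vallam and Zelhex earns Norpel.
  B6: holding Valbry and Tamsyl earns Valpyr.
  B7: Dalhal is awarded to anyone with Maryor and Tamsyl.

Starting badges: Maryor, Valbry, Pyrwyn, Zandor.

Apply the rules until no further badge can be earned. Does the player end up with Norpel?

With Valbry, Zandor, and Pyrwyn, Vallam is earned (B1).
With Vallam, Zelhex is earned (B4).
With Vallam and Zelhex, Norpel is earned (B5).

Yes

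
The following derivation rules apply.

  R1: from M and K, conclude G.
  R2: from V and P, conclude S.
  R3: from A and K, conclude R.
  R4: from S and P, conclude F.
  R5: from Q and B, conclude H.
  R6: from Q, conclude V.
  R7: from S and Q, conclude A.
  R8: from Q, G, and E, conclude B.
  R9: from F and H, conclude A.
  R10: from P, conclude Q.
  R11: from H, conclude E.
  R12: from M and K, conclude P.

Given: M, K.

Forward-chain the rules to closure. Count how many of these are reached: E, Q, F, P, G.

From M and K, R1 gives G.
From M and K, R12 gives P.
P holds, so Q follows (R10).
From Q, R6 gives V.
From V and P, R2 gives S.
From S and P, R4 gives F.
E would need H (R11), but H is never established.
Q: reached.
F: reached.
P: reached.
G: reached.
Reached: Q, F, P, and G — 4 of the 5.

4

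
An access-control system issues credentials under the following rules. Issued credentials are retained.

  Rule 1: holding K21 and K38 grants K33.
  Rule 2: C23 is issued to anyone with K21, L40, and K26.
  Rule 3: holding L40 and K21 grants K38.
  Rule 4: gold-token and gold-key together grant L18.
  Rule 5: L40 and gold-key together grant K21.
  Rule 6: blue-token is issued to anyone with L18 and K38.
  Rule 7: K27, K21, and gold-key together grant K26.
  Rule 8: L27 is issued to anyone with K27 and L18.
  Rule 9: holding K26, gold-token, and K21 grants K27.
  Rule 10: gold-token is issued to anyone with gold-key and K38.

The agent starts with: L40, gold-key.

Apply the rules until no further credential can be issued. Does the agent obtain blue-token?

Holding L40 and gold-key grants K21 (Rule 5).
Holding L40 and K21 grants K38 (Rule 3).
Holding gold-key and K38 grants gold-token (Rule 10).
Holding gold-token and gold-key grants L18 (Rule 4).
Holding L18 and K38 grants blue-token (Rule 6).

Yes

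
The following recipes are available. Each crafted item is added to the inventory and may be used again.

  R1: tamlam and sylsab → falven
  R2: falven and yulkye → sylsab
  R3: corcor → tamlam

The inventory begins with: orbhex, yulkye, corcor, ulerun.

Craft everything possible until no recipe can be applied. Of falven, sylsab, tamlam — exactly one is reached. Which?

tamlam

corcor → tamlam (R3).
falven would need tamlam and sylsab (R1), but sylsab is never obtained. sylsab would need falven and yulkye (R2), but falven is never obtained.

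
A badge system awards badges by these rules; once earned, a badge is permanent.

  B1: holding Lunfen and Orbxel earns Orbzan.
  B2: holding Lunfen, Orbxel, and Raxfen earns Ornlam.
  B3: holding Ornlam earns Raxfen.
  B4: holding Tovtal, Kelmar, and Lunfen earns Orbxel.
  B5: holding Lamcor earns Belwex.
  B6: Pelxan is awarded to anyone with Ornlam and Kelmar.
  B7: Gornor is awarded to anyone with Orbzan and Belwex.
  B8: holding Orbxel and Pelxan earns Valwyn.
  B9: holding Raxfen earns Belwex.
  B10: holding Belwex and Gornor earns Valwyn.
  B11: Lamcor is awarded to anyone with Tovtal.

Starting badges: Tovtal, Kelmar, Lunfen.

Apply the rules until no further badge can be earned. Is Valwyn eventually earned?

With Tovtal, Kelmar, and Lunfen, Orbxel is earned (B4).
With Tovtal, Lamcor is earned (B11).
With Lamcor, Belwex is earned (B5).
With Lunfen and Orbxel, Orbzan is earned (B1).
With Orbzan and Belwex, Gornor is earned (B7).
With Belwex and Gornor, Valwyn is earned (B10).

Yes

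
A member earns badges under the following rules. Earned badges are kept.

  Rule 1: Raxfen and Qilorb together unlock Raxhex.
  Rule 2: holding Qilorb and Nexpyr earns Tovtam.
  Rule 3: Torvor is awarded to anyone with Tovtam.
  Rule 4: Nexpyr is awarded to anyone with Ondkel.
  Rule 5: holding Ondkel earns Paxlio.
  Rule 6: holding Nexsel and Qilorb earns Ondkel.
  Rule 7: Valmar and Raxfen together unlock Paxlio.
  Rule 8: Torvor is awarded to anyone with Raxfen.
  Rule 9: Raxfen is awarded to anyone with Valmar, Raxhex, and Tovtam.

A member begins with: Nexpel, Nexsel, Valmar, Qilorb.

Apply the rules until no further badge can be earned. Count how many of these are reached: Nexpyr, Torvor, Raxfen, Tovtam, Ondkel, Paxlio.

With Nexsel and Qilorb, Ondkel is earned (Rule 6).
With Ondkel, Nexpyr is earned (Rule 4).
With Ondkel, Paxlio is earned (Rule 5).
With Qilorb and Nexpyr, Tovtam is earned (Rule 2).
With Tovtam, Torvor is earned (Rule 3).
Nexpyr: reached.
Torvor: reached.
Raxfen would need Valmar, Raxhex, and Tovtam (Rule 9), but Raxhex is never earned.
Tovtam: reached.
Ondkel: reached.
Paxlio: reached.
Reached: Nexpyr, Torvor, Tovtam, Ondkel, and Paxlio — 5 of the 6.

5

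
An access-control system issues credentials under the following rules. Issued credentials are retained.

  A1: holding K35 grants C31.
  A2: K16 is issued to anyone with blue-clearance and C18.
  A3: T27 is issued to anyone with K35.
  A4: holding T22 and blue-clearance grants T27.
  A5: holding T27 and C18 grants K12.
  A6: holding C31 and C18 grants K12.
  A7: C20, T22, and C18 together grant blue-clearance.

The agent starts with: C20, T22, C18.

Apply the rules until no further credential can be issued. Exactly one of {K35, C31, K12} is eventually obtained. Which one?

Holding C20, T22, and C18 grants blue-clearance (A7).
Holding T22 and blue-clearance grants T27 (A4).
Holding T27 and C18 grants K12 (A5).
No rule produces K35, and it is not given. C31 would need K35 (A1), but K35 is never granted.

K12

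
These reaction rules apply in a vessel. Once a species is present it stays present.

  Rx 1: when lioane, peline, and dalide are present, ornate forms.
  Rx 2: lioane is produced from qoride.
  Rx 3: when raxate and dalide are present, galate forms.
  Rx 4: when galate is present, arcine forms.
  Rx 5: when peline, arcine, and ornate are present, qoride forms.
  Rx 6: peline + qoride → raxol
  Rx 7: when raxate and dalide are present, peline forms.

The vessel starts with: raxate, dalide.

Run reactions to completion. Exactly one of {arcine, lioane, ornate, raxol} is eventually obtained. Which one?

arcine

raxate and dalide present → galate forms (Rx 3).
galate present → arcine forms (Rx 4).
lioane would need qoride (Rx 2), but qoride never forms. raxol would need peline and qoride (Rx 6), but qoride never forms. ornate would need lioane, peline, and dalide (Rx 1), but lioane never forms.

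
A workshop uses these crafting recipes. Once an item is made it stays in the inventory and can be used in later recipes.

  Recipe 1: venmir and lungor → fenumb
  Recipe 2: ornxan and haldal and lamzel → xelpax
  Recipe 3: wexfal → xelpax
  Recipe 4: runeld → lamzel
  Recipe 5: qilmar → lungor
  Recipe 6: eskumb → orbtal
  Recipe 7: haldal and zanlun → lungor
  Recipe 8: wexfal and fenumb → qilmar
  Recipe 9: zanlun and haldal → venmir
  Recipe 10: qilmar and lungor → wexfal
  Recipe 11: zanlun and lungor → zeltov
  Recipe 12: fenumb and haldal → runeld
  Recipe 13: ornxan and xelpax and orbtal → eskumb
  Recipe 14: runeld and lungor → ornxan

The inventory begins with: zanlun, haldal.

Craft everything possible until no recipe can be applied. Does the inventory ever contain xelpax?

Yes

Using Recipe 7, haldal and zanlun make lungor.
Using Recipe 9, zanlun and haldal make venmir.
Using Recipe 1, venmir and lungor make fenumb.
fenumb and haldal → runeld (Recipe 12).
runeld → lamzel (Recipe 4).
runeld and lungor → ornxan (Recipe 14).
ornxan and haldal and lamzel → xelpax (Recipe 2).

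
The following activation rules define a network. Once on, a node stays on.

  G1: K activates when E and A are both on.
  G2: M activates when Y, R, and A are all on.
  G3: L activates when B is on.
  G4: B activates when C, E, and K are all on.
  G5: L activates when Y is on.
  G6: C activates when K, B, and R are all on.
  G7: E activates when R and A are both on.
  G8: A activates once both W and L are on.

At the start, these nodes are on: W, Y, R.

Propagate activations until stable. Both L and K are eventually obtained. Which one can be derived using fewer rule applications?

L: G5: Y on → L on. [1 rule application]
K: G5: Y on → L on. G8: W and L on → A on. R and A are on, so E activates (G7). G1: E and A on → K on. [4 rule applications]
L needs fewer.

L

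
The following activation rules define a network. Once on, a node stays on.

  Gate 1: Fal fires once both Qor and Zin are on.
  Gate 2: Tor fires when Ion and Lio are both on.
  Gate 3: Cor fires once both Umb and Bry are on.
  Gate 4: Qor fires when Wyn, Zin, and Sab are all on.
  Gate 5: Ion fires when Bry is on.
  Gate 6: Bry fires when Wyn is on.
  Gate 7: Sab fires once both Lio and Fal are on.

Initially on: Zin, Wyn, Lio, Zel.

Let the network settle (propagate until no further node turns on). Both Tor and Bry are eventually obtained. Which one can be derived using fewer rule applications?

Bry

Bry: Wyn is on, so Bry fires (Gate 6). [1 rule application]
Tor: Gate 6: Wyn on → Bry on. Gate 5: Bry on → Ion on. Ion and Lio are on, so Tor fires (Gate 2). [3 rule applications]
Bry needs fewer.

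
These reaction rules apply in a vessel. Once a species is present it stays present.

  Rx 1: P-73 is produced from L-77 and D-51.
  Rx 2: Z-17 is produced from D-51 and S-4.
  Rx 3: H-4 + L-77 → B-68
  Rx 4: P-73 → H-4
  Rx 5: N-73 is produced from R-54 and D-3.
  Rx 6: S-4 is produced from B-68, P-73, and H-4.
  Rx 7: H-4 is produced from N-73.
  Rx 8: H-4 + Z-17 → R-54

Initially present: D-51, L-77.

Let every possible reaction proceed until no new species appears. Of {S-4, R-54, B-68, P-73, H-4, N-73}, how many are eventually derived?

L-77 and D-51 present → P-73 forms (Rx 1).
P-73 present → H-4 forms (Rx 4).
H-4 and L-77 present → B-68 forms (Rx 3).
B-68, P-73, and H-4 present → S-4 forms (Rx 6).
D-51 and S-4 present → Z-17 forms (Rx 2).
H-4 and Z-17 present → R-54 forms (Rx 8).
S-4: reached.
R-54: reached.
B-68: reached.
P-73: reached.
H-4: reached.
N-73 would need R-54 and D-3 (Rx 5), but D-3 never forms.
Reached: S-4, R-54, B-68, P-73, and H-4 — 5 of the 6.

5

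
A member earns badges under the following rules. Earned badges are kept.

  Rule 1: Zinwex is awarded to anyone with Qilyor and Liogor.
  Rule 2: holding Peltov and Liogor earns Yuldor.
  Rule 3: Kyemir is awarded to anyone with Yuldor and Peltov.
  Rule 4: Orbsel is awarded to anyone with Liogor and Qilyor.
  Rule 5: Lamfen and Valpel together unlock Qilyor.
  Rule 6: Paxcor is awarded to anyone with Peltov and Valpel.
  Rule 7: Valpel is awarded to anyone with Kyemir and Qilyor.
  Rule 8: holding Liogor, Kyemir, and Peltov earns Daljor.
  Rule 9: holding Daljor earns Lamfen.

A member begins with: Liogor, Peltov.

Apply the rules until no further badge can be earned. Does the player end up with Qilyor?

No

Qilyor would need Lamfen and Valpel (Rule 5), but Valpel is never earned.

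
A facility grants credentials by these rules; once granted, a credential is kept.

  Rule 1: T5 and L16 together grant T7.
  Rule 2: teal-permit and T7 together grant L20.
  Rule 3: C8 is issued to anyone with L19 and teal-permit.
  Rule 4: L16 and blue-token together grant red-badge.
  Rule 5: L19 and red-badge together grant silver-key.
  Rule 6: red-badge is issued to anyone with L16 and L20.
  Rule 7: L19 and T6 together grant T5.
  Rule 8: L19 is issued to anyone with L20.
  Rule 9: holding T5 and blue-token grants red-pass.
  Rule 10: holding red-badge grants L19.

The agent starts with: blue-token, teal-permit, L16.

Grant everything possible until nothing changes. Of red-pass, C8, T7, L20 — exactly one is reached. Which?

C8

Holding L16 and blue-token grants red-badge (Rule 4).
Holding red-badge grants L19 (Rule 10).
Holding L19 and teal-permit grants C8 (Rule 3).
L20 would need teal-permit and T7 (Rule 2), but T7 is never granted. red-pass would need T5 and blue-token (Rule 9), but T5 is never granted. T7 would need T5 and L16 (Rule 1), but T5 is never granted.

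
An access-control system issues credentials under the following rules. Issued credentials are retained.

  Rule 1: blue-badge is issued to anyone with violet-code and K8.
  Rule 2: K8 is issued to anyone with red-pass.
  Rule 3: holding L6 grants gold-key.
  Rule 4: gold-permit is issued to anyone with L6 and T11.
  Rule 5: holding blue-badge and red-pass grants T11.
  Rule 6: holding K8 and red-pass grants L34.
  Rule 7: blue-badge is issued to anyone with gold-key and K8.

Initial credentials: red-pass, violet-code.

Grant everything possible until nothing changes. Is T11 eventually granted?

Holding red-pass grants K8 (Rule 2).
Holding violet-code and K8 grants blue-badge (Rule 1).
Holding blue-badge and red-pass grants T11 (Rule 5).

Yes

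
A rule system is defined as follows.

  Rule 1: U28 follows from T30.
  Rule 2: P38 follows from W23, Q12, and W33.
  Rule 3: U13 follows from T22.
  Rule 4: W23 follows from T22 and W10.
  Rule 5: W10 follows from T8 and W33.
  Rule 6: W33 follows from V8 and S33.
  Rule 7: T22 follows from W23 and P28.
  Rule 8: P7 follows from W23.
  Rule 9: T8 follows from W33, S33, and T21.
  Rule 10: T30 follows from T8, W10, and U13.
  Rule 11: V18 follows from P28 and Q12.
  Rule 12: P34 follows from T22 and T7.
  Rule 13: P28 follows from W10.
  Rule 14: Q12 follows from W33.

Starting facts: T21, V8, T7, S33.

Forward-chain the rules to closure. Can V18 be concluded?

V8 and S33 hold, so W33 follows (Rule 6).
From W33, S33, and T21, Rule 9 gives T8.
W33 holds, so Q12 follows (Rule 14).
T8 and W33 hold, so W10 follows (Rule 5).
W10 holds, so P28 follows (Rule 13).
P28 and Q12 hold, so V18 follows (Rule 11).

Yes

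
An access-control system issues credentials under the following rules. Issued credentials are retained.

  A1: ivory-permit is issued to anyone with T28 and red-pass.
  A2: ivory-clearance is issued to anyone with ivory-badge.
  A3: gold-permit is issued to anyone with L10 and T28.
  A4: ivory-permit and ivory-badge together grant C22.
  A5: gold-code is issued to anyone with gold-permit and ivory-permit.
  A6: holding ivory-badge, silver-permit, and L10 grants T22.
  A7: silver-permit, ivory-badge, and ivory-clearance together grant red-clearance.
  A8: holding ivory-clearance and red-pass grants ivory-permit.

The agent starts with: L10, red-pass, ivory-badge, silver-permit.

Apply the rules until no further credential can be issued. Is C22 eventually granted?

Yes

Holding ivory-badge grants ivory-clearance (A2).
Holding ivory-clearance and red-pass grants ivory-permit (A8).
Holding ivory-permit and ivory-badge grants C22 (A4).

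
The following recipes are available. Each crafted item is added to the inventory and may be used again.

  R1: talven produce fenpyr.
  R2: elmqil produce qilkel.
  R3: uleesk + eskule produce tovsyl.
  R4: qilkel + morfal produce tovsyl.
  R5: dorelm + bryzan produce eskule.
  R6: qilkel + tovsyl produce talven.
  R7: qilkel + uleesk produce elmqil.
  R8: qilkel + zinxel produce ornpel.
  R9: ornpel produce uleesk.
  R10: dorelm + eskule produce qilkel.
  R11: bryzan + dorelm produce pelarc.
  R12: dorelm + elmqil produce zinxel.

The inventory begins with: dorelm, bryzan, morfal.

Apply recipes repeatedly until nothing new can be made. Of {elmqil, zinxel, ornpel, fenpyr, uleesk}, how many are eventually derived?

1

Using R5, dorelm and bryzan make eskule.
dorelm + eskule → qilkel (R10).
Using R4, qilkel and morfal make tovsyl.
Using R6, qilkel and tovsyl make talven.
Using R1, talven makes fenpyr.
elmqil would need qilkel and uleesk (R7), but uleesk is never obtained.
zinxel would need dorelm and elmqil (R12), but elmqil is never obtained.
ornpel would need qilkel and zinxel (R8), but zinxel is never obtained.
fenpyr: reached.
uleesk would need ornpel (R9), but ornpel is never obtained.
Reached: fenpyr — 1 of the 5.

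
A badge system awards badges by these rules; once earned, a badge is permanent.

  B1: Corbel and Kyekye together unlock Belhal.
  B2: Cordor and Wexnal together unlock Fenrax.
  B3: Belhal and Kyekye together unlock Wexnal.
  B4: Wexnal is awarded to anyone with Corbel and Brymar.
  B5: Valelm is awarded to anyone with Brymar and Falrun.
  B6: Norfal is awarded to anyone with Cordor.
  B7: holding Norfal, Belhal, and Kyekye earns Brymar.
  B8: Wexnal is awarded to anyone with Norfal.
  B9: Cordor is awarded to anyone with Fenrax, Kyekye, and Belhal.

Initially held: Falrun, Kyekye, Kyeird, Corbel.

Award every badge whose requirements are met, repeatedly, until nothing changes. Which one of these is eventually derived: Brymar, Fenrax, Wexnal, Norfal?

Wexnal

With Corbel and Kyekye, Belhal is earned (B1).
With Belhal and Kyekye, Wexnal is earned (B3).
Fenrax would need Cordor and Wexnal (B2), but Cordor is never earned. Brymar would need Norfal, Belhal, and Kyekye (B7), but Norfal is never earned. Norfal would need Cordor (B6), but Cordor is never earned.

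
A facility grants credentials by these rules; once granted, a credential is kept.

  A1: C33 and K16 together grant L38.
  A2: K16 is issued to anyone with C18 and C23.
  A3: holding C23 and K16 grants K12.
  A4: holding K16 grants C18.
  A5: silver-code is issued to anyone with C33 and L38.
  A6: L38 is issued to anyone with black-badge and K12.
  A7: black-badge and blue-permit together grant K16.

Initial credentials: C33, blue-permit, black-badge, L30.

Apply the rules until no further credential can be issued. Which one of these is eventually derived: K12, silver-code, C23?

Holding black-badge and blue-permit grants K16 (A7).
Holding C33 and K16 grants L38 (A1).
Holding C33 and L38 grants silver-code (A5).
K12 would need C23 and K16 (A3), but C23 is never granted. No rule produces C23, and it is not given.

silver-code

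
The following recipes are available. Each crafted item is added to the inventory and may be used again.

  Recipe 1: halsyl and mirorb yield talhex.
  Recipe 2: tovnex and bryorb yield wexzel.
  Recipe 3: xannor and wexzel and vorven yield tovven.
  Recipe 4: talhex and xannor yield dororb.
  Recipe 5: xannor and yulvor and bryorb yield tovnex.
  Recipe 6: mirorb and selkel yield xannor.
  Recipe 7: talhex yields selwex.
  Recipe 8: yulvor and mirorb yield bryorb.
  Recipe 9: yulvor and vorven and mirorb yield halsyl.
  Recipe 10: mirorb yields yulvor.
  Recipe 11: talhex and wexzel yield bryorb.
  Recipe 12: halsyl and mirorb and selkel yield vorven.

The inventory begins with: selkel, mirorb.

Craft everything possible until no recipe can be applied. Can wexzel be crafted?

Yes

Using Recipe 6, mirorb and selkel make xannor.
Using Recipe 10, mirorb makes yulvor.
Using Recipe 8, yulvor and mirorb make bryorb.
xannor and yulvor and bryorb → tovnex (Recipe 5).
tovnex and bryorb → wexzel (Recipe 2).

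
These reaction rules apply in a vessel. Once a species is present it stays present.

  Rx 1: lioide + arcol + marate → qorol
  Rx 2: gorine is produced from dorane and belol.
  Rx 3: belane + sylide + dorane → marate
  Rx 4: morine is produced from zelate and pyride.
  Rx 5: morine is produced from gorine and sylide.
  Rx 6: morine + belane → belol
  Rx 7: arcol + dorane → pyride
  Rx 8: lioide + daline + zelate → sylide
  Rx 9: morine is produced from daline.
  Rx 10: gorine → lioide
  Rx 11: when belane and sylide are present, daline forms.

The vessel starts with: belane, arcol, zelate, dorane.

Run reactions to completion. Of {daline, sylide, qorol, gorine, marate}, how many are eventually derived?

1

arcol and dorane present → pyride forms (Rx 7).
zelate and pyride present → morine forms (Rx 4).
morine and belane present → belol forms (Rx 6).
dorane and belol present → gorine forms (Rx 2).
daline would need belane and sylide (Rx 11), but sylide never forms.
sylide would need lioide, daline, and zelate (Rx 8), but daline never forms.
qorol would need lioide, arcol, and marate (Rx 1), but marate never forms.
gorine: reached.
marate would need belane, sylide, and dorane (Rx 3), but sylide never forms.
Reached: gorine — 1 of the 5.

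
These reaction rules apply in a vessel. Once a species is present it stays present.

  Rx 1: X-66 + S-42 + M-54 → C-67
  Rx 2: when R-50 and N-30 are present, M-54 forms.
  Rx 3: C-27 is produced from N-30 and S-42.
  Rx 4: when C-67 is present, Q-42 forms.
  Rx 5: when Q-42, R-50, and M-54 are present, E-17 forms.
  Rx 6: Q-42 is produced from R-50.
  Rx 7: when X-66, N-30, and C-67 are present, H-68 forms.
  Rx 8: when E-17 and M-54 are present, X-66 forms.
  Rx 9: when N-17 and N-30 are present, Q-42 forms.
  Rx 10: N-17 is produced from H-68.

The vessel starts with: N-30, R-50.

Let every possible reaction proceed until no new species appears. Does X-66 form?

R-50 and N-30 present → M-54 forms (Rx 2).
R-50 present → Q-42 forms (Rx 6).
Q-42, R-50, and M-54 present → E-17 forms (Rx 5).
E-17 and M-54 present → X-66 forms (Rx 8).

Yes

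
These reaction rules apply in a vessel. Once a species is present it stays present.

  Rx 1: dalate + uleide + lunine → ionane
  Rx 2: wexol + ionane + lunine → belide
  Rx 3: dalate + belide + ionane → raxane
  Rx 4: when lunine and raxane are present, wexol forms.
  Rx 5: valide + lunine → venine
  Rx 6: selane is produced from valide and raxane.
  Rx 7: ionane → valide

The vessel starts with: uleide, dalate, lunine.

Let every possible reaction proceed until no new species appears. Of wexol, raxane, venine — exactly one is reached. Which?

dalate, uleide, and lunine present → ionane forms (Rx 1).
ionane present → valide forms (Rx 7).
valide and lunine present → venine forms (Rx 5).
wexol would need lunine and raxane (Rx 4), but raxane never forms. raxane would need dalate, belide, and ionane (Rx 3), but belide never forms.

venine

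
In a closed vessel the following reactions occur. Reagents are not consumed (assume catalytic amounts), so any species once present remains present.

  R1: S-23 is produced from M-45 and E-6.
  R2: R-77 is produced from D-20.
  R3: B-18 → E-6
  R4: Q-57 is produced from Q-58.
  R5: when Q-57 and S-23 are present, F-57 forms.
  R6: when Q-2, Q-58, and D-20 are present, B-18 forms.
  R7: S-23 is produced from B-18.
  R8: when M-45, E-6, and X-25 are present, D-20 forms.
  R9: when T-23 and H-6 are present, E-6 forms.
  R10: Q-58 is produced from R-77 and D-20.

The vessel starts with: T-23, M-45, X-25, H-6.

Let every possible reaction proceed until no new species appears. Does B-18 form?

No

B-18 would need Q-2, Q-58, and D-20 (R6), but Q-2 never forms.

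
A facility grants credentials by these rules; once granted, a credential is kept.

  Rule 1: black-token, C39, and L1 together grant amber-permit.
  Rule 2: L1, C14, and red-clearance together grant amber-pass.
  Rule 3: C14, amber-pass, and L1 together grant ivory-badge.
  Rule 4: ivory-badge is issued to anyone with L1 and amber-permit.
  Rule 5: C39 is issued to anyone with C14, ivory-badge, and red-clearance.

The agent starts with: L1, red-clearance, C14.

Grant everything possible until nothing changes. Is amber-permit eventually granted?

No

amber-permit would need black-token, C39, and L1 (Rule 1), but black-token is never granted.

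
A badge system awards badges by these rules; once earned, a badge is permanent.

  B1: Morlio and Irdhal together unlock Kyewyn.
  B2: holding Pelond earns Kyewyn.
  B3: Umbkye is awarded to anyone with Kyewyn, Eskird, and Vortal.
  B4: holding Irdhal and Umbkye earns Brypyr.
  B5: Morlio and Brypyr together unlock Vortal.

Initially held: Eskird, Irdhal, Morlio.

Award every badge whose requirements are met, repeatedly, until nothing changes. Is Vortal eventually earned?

Vortal would need Morlio and Brypyr (B5), but Brypyr is never earned.

No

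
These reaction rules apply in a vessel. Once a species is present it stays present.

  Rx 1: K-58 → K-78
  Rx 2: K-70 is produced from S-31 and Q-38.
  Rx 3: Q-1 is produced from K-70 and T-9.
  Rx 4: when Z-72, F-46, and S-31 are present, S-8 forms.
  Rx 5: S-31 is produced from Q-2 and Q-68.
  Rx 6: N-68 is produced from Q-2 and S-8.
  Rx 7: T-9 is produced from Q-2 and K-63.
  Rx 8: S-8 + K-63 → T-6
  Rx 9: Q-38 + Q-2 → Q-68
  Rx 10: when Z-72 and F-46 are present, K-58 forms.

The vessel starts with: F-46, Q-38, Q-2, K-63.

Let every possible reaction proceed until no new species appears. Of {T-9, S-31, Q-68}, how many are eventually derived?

3

Q-38 and Q-2 present → Q-68 forms (Rx 9).
Q-2 and K-63 present → T-9 forms (Rx 7).
Q-2 and Q-68 present → S-31 forms (Rx 5).
T-9: reached.
S-31: reached.
Q-68: reached.
All 3 are reached.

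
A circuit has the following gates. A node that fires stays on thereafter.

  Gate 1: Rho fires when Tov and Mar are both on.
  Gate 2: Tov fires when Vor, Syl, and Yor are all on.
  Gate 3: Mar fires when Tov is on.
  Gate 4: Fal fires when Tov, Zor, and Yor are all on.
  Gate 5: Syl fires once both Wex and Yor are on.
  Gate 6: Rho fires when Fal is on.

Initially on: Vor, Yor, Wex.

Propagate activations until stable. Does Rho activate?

Gate 5: Wex and Yor on → Syl on.
Vor, Syl, and Yor are on, so Tov fires (Gate 2).
Gate 3: Tov on → Mar on.
Gate 1: Tov and Mar on → Rho on.

Yes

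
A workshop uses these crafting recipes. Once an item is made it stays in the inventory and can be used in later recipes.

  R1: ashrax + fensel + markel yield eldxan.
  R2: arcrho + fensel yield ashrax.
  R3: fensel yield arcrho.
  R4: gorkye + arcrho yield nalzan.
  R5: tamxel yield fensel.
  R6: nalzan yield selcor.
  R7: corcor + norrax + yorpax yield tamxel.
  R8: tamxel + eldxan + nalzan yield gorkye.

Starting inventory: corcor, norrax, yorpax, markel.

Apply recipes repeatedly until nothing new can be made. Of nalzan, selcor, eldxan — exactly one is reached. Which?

eldxan

Using R7, corcor, norrax, and yorpax make tamxel.
tamxel → fensel (R5).
Using R3, fensel makes arcrho.
arcrho + fensel → ashrax (R2).
Using R1, ashrax, fensel, and markel make eldxan.
selcor would need nalzan (R6), but nalzan is never obtained. nalzan would need gorkye and arcrho (R4), but gorkye is never obtained.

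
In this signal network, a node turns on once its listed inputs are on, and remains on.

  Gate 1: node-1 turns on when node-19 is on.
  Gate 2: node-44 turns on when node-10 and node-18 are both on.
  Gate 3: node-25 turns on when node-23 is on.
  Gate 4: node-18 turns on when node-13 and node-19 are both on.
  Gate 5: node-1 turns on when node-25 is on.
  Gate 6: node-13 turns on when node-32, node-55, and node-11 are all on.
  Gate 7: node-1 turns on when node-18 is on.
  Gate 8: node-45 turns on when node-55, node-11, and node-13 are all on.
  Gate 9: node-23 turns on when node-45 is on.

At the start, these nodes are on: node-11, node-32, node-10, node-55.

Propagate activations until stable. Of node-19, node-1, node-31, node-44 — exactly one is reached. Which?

node-32, node-55, and node-11 are on, so node-13 turns on (Gate 6).
Gate 8: node-55, node-11, and node-13 on → node-45 on.
Gate 9: node-45 on → node-23 on.
Gate 3: node-23 on → node-25 on.
node-25 is on, so node-1 turns on (Gate 5).
No rule produces node-19, and it is not given. node-44 would need node-10 and node-18 (Gate 2), but node-18 never turns on. No rule produces node-31, and it is not given.

node-1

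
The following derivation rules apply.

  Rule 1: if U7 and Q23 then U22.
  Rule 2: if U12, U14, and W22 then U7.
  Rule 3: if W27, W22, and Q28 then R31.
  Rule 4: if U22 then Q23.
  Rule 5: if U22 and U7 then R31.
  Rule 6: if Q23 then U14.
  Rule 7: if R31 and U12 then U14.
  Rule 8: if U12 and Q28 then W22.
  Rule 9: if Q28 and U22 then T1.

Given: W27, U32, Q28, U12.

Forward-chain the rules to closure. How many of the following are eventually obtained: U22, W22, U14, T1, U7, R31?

U12 and Q28 hold, so W22 follows (Rule 8).
W27, W22, and Q28 hold, so R31 follows (Rule 3).
R31 and U12 hold, so U14 follows (Rule 7).
From U12, U14, and W22, Rule 2 gives U7.
U22 would need U7 and Q23 (Rule 1), but Q23 is never established.
W22: reached.
U14: reached.
T1 would need Q28 and U22 (Rule 9), but U22 is never established.
U7: reached.
R31: reached.
Reached: W22, U14, U7, and R31 — 4 of the 6.

4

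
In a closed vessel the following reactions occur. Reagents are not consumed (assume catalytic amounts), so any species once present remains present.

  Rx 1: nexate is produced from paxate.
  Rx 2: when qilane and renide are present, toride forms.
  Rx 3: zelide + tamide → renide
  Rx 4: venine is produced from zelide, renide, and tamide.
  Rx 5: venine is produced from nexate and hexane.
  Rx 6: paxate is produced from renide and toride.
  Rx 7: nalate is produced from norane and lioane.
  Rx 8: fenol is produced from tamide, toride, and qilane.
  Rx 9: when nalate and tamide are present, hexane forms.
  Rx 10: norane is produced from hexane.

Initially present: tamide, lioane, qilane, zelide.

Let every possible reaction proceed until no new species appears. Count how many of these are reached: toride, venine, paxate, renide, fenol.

5

zelide and tamide present → renide forms (Rx 3).
qilane and renide present → toride forms (Rx 2).
zelide, renide, and tamide present → venine forms (Rx 4).
tamide, toride, and qilane present → fenol forms (Rx 8).
renide and toride present → paxate forms (Rx 6).
toride: reached.
venine: reached.
paxate: reached.
renide: reached.
fenol: reached.
All 5 are reached.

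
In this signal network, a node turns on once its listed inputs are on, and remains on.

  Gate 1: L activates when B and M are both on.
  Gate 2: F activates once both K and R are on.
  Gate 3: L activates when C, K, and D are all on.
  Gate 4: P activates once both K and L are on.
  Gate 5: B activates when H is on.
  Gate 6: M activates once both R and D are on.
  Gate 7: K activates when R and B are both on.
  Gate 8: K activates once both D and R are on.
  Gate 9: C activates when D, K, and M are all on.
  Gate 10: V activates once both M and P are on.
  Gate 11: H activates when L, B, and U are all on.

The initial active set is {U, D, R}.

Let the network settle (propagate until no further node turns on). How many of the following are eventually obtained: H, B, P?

Gate 6: R and D on → M on.
D and R are on, so K activates (Gate 8).
Gate 9: D, K, and M on → C on.
Gate 3: C, K, and D on → L on.
Gate 4: K and L on → P on.
H would need L, B, and U (Gate 11), but B never turns on.
B would need H (Gate 5), but H never turns on.
P: reached.
Reached: P — 1 of the 3.

1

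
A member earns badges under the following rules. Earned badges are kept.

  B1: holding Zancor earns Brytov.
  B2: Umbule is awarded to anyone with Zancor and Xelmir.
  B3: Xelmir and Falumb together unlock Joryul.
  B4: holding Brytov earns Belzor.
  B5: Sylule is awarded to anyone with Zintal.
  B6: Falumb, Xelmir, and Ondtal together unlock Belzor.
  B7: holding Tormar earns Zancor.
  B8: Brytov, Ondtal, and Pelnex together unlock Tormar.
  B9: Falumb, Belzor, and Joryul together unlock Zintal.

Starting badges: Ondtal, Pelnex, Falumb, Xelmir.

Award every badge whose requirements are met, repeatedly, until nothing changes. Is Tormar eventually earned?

Tormar would need Brytov, Ondtal, and Pelnex (B8), but Brytov is never earned.

No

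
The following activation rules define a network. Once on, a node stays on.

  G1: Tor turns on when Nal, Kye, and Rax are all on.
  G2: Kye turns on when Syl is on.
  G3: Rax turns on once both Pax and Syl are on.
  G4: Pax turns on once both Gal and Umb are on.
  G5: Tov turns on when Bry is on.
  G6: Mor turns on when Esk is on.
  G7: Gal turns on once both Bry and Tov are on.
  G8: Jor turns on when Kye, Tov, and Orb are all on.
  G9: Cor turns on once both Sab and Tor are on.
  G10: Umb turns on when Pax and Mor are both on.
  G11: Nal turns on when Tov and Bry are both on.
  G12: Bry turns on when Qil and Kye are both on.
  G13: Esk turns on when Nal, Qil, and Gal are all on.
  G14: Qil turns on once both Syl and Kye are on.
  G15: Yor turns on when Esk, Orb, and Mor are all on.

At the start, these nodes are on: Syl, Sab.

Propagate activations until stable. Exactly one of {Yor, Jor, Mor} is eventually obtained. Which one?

Mor

Syl is on, so Kye turns on (G2).
Syl and Kye are on, so Qil turns on (G14).
G12: Qil and Kye on → Bry on.
Bry is on, so Tov turns on (G5).
G11: Tov and Bry on → Nal on.
G7: Bry and Tov on → Gal on.
Nal, Qil, and Gal are on, so Esk turns on (G13).
Esk is on, so Mor turns on (G6).
Jor would need Kye, Tov, and Orb (G8), but Orb never turns on. Yor would need Esk, Orb, and Mor (G15), but Orb never turns on.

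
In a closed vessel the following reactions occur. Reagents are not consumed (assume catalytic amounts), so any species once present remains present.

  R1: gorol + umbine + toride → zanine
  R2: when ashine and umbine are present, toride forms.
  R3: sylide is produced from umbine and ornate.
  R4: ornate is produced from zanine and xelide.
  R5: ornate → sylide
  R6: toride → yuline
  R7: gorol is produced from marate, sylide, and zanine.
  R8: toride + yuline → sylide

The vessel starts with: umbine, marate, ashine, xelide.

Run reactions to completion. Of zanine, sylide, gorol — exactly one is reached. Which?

sylide

ashine and umbine present → toride forms (R2).
toride present → yuline forms (R6).
toride and yuline present → sylide forms (R8).
gorol would need marate, sylide, and zanine (R7), but zanine never forms. zanine would need gorol, umbine, and toride (R1), but gorol never forms.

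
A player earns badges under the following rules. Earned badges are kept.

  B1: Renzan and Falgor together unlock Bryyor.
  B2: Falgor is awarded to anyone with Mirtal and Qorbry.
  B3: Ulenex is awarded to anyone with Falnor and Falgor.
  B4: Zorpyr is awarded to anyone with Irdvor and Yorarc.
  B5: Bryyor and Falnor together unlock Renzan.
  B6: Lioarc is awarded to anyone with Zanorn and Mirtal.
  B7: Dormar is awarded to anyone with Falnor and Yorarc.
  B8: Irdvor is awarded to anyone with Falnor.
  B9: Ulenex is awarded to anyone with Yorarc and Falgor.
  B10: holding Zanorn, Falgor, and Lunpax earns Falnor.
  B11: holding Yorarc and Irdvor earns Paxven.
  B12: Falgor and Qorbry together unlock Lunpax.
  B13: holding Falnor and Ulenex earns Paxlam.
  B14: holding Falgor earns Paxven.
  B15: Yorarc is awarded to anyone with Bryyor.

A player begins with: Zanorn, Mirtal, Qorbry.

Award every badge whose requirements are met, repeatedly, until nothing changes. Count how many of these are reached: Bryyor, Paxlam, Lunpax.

2

With Mirtal and Qorbry, Falgor is earned (B2).
With Falgor and Qorbry, Lunpax is earned (B12).
With Zanorn, Falgor, and Lunpax, Falnor is earned (B10).
With Falnor and Falgor, Ulenex is earned (B3).
With Falnor and Ulenex, Paxlam is earned (B13).
Bryyor would need Renzan and Falgor (B1), but Renzan is never earned.
Paxlam: reached.
Lunpax: reached.
Reached: Paxlam and Lunpax — 2 of the 3.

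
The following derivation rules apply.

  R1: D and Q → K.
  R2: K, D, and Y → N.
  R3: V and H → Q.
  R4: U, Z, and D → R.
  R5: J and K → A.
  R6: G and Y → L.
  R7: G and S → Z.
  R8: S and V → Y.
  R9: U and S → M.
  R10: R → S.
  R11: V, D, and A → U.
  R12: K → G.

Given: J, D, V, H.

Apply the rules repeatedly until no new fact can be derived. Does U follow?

V and H hold, so Q follows (R3).
D and Q hold, so K follows (R1).
J and K hold, so A follows (R5).
From V, D, and A, R11 gives U.

Yes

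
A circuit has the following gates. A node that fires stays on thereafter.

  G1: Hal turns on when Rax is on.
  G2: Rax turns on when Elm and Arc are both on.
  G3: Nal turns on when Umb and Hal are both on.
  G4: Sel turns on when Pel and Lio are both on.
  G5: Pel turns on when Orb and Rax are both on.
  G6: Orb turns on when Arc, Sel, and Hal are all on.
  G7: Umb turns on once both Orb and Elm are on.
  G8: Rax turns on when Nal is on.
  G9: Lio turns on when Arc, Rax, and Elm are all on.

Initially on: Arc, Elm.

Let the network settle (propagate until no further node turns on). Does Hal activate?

Yes

Elm and Arc are on, so Rax turns on (G2).
Rax is on, so Hal turns on (G1).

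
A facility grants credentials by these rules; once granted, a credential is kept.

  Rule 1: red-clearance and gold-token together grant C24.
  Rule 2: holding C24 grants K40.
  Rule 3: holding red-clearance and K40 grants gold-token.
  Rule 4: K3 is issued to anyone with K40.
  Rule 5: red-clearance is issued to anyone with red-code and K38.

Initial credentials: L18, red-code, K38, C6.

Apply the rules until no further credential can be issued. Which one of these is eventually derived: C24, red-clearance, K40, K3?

Holding red-code and K38 grants red-clearance (Rule 5).
C24 would need red-clearance and gold-token (Rule 1), but gold-token is never granted. K3 would need K40 (Rule 4), but K40 is never granted. K40 would need C24 (Rule 2), but C24 is never granted.

red-clearance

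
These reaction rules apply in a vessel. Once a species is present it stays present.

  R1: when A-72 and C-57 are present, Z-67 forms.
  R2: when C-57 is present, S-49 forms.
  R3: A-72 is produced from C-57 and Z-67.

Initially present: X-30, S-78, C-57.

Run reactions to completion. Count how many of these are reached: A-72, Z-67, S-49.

C-57 present → S-49 forms (R2).
A-72 would need C-57 and Z-67 (R3), but Z-67 never forms.
Z-67 would need A-72 and C-57 (R1), but A-72 never forms.
S-49: reached.
Reached: S-49 — 1 of the 3.

1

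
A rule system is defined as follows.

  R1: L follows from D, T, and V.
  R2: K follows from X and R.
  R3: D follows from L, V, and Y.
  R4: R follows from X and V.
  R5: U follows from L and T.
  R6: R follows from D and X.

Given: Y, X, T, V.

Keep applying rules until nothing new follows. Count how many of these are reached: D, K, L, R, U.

X and V hold, so R follows (R4).
From X and R, R2 gives K.
D would need L, V, and Y (R3), but L is never established.
K: reached.
L would need D, T, and V (R1), but D is never established.
R: reached.
U would need L and T (R5), but L is never established.
Reached: K and R — 2 of the 5.

2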